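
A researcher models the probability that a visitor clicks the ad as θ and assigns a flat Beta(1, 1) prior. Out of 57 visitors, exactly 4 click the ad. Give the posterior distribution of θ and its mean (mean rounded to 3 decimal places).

Posterior: Beta(5, 54); mean ≈ 0.085

The binomial likelihood is conjugate to the Beta prior: with 4 successes and 53 failures, the posterior is Beta(1+4, 1+53) = Beta(5, 54).
E[θ | data] = 5/(5+54) = 0.085.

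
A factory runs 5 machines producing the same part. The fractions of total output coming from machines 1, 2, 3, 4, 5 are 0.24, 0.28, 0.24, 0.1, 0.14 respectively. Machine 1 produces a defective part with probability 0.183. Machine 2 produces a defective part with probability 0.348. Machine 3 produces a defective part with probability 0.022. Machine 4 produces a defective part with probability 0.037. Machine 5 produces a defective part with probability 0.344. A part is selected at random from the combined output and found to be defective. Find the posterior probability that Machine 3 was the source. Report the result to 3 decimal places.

Posterior probability ≈ 0.027

Tabulate prior·likelihood by source: [1] prior 0.24, lik 0.183, product 0.04392; [2] prior 0.28, lik 0.348, product 0.09744; [3] prior 0.24, lik 0.022, product 0.005280; [4] prior 0.1, lik 0.037, product 0.003700; [5] prior 0.14, lik 0.344, product 0.04816.
Normalizing constant = 0.19850; the posterior for Machine 3 is its product over the sum, 0.005280/0.19850 = 0.027.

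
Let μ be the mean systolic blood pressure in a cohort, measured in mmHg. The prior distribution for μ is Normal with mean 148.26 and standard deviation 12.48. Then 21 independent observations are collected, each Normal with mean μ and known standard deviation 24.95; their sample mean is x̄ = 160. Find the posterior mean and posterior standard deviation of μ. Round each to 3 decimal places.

With known σ, the Normal prior is conjugate. Weight on the data is w = (n/σ²)/(n/σ² + 1/τ₀²) = 0.0337348/(0.0337348+0.00642053) = 0.84011.
Posterior mean = w·x̄ + (1−w)·μ₀ = 0.84011·160 + 0.15989·148.26 = 158.123. Posterior variance = 1/(0.0337348+0.00642053) = 24.9033, so SD = 4.990.

Posterior mean ≈ 158.123; posterior SD ≈ 4.990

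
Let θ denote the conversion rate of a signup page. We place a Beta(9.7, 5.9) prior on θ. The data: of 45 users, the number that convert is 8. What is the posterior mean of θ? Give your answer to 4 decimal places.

Posterior mean ≈ 0.2921

The binomial likelihood is conjugate to the Beta prior: with 8 successes and 37 failures, the posterior is Beta(9.7+8, 5.9+37) = Beta(17.7, 42.9).
Posterior mean = α/(α+β) = 17.7/60.6 = 0.2921.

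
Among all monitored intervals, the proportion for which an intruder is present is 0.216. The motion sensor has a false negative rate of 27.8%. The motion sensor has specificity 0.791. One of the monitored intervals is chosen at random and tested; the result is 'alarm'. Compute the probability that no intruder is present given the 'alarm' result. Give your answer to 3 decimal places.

Write H for 'an intruder is present'. Prior odds H:¬H = 0.216/0.784 = 0.27551. For the 'alarm' outcome, the likelihood ratio is 0.722/0.209 = 3.4545.
Posterior odds = 0.27551 × 3.4545 = 0.95176, so P(H|E) = 0.95176/(1+0.95176) = 0.488. Then P(¬H|E) = 1 − 0.488 = 0.512.

P(¬H | E) ≈ 0.512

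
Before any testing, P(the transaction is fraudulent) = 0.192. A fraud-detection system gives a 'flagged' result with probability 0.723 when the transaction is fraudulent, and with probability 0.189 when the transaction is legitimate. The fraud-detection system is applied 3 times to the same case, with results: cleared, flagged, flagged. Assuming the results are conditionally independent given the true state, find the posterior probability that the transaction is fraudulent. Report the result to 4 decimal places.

With H the event that the transaction is fraudulent, the joint likelihood of the observed sequence is P(data|H) = 0.277·0.723·0.723 = 0.14480 and P(data|¬H) = 0.811·0.189·0.189 = 0.028970.
Bayes: P(H|data) = 0.192·0.14480 / (0.192·0.14480 + 0.808·0.028970) = 0.027801/0.051208 = 0.5429.

Posterior P(H) ≈ 0.5429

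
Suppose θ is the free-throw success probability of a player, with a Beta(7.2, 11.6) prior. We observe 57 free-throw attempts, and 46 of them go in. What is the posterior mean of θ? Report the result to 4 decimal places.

Observing 46 successes and 11 failures updates Beta(7.2, 11.6) by adding the success and failure counts to the two shape parameters: α = 7.2+46 = 53.2, β = 11.6+11 = 22.6.
Posterior mean = α/(α+β) = 53.2/75.8 = 0.7018.

Posterior mean ≈ 0.7018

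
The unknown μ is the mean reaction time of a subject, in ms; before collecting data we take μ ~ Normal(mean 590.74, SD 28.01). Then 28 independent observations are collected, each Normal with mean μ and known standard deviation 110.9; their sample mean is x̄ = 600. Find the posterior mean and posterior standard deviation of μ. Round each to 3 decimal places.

With known σ, the Normal prior is conjugate. Weight on the data is w = (n/σ²)/(n/σ² + 1/τ₀²) = 0.00227664/(0.00227664+0.00127460) = 0.64108.
Posterior mean = w·x̄ + (1−w)·μ₀ = 0.64108·600 + 0.35892·590.74 = 596.676. Posterior variance = 1/(0.00227664+0.00127460) = 281.592, so SD = 16.781.

Posterior mean ≈ 596.676; posterior SD ≈ 16.781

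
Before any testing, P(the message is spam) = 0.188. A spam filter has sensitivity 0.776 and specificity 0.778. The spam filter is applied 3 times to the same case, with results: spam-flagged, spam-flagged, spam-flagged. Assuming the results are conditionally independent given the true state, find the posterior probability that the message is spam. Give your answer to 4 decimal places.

Posterior P(H) ≈ 0.9082

With H the event that the message is spam, the joint likelihood of the observed sequence is P(data|H) = 0.776·0.776·0.776 = 0.46729 and P(data|¬H) = 0.222·0.222·0.222 = 0.010941.
Bayes: P(H|data) = 0.188·0.46729 / (0.188·0.46729 + 0.812·0.010941) = 0.087850/0.096734 = 0.9082.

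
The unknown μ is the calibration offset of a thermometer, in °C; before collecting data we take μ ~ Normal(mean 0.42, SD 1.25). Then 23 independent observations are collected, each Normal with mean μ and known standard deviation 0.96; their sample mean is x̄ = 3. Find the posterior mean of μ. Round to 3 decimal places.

With known σ, the Normal prior is conjugate. Weight on the data is w = (n/σ²)/(n/σ² + 1/τ₀²) = 24.9566/(24.9566+0.640000) = 0.97500.
Posterior mean = w·x̄ + (1−w)·μ₀ = 0.97500·3 + 0.025003·0.42 = 2.935.

Posterior mean ≈ 2.935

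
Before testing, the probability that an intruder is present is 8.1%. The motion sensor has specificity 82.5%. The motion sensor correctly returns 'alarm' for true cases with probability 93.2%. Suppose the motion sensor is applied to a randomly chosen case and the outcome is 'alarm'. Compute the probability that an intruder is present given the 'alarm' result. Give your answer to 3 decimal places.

P(H | E) ≈ 0.319

Let H be the event that an intruder is present. P(H) = 0.081, so P(¬H) = 0.919. With E the 'alarm' result, P(E|H) = 0.932 and P(E|¬H) = 0.175.
P(E) = 0.932·0.081 + 0.175·0.919 = 0.075492 + 0.16082 = 0.23632.
By Bayes' theorem, P(H|E) = 0.075492 / 0.23632 = 0.319.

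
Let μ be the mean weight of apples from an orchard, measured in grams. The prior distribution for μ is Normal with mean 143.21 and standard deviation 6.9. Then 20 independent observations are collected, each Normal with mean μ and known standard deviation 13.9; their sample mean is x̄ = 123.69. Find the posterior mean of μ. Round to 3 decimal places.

Posterior mean ≈ 126.983

With known σ, the Normal prior is conjugate. Weight on the data is w = (n/σ²)/(n/σ² + 1/τ₀²) = 0.103514/(0.103514+0.0210040) = 0.83132.
Posterior mean = w·x̄ + (1−w)·μ₀ = 0.83132·123.69 + 0.16868·143.21 = 126.983.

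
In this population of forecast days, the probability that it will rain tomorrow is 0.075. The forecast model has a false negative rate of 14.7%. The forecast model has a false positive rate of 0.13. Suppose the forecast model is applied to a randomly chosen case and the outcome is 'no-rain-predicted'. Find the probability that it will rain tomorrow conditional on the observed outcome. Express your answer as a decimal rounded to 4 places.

P(H | E) ≈ 0.0135

Let H be the event that it will rain tomorrow. P(H) = 0.075, so P(¬H) = 0.925. With E the 'no-rain-predicted' result, P(E|H) = 0.147 and P(E|¬H) = 0.87.
P(E) = 0.147·0.075 + 0.87·0.925 = 0.011025 + 0.80475 = 0.81578.
By Bayes' theorem, P(H|E) = 0.011025 / 0.81578 = 0.0135.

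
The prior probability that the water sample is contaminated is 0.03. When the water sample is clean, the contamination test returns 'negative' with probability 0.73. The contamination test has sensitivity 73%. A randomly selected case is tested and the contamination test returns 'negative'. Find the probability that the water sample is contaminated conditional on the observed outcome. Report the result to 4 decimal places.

Let H be the event that the water sample is contaminated. P(H) = 0.03, so P(¬H) = 0.97. With E the 'negative' result, P(E|H) = 0.27 and P(E|¬H) = 0.73.
P(E) = 0.27·0.03 + 0.73·0.97 = 0.0081000 + 0.70810 = 0.71620.
By Bayes' theorem, P(H|E) = 0.0081000 / 0.71620 = 0.0113.

P(H | E) ≈ 0.0113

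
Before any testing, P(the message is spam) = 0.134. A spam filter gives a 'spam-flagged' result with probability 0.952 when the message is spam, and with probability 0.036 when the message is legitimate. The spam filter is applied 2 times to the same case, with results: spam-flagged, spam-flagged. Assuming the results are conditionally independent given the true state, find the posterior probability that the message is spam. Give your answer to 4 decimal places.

Posterior P(H) ≈ 0.9908

Let H be the event that the message is spam; start with P(H) = 0.134. P('spam-flagged'|H) = 0.952, P('spam-flagged'|¬H) = 0.036.
Update on result 1 ('spam-flagged'): P(H) ← 0.952·0.1340 / (0.952·0.1340 + 0.036·0.8660) = 0.12757/0.15874 = 0.8036.
Update on result 2 ('spam-flagged'): P(H) ← 0.952·0.8036 / (0.952·0.8036 + 0.036·0.1964) = 0.76504/0.77211 = 0.9908.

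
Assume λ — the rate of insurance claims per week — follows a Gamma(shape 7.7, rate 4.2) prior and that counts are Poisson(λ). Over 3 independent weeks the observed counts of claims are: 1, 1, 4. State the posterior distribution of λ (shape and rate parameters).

Posterior: Gamma(shape=13.7, rate=7.2)

The Poisson likelihood adds the total count to the shape and the number of exposure periods to the rate. Here ∑xᵢ = 6 and n = 3, so shape 7.7→13.7 and rate 4.2→7.2.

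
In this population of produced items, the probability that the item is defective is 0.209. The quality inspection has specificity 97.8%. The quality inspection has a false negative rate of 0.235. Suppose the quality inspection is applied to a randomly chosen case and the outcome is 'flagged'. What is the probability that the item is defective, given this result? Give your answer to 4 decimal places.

Let H be the event that the item is defective. P(H) = 0.209, so P(¬H) = 0.791. With E the 'flagged' result, P(E|H) = 0.765 and P(E|¬H) = 0.022.
P(E) = 0.765·0.209 + 0.022·0.791 = 0.15988 + 0.017402 = 0.17729.
By Bayes' theorem, P(H|E) = 0.15988 / 0.17729 = 0.9018.

P(H | E) ≈ 0.9018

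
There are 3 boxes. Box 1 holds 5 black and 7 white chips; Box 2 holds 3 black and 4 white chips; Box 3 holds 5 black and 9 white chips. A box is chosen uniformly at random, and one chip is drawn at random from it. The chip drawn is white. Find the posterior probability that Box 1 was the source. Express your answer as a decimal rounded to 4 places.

Tabulate prior·likelihood by source: [1] prior 0.333333, lik 0.5833, product 0.1944; [2] prior 0.333333, lik 0.5714, product 0.1905; [3] prior 0.333333, lik 0.6429, product 0.2143.
Normalizing constant = 0.59921; the posterior for Box 1 is its product over the sum, 0.1944/0.59921 = 0.3245.

Posterior probability ≈ 0.3245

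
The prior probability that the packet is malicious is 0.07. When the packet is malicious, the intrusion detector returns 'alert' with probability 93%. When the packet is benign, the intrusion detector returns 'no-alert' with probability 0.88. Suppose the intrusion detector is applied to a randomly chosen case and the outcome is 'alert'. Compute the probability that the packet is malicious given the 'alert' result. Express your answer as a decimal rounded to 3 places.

Let H be the event that the packet is malicious. P(H) = 0.07, so P(¬H) = 0.93. With E the 'alert' result, P(E|H) = 0.93 and P(E|¬H) = 0.12.
P(E) = 0.93·0.07 + 0.12·0.93 = 0.065100 + 0.11160 = 0.17670.
By Bayes' theorem, P(H|E) = 0.065100 / 0.17670 = 0.368.

P(H | E) ≈ 0.368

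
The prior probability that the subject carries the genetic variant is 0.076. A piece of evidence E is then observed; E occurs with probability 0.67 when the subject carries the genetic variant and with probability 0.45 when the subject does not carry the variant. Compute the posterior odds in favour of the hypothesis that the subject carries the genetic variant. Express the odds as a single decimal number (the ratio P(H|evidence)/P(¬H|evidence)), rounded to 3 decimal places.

Prior odds = 0.076/(1−0.076) = 0.082251.
Likelihood ratio for E = 0.67/0.45 = 1.4889.
Posterior odds = prior odds × LR = 0.12246.

Posterior odds ≈ 0.122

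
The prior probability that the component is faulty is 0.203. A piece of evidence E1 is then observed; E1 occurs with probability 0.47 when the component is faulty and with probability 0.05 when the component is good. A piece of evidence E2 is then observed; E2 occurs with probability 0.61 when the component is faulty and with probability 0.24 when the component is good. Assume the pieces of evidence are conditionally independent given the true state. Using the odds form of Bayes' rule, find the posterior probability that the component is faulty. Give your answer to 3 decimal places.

Prior odds = 0.203/(1−0.203) = 0.25471. In log-odds, ln(0.25471) = -1.3676.
Add log likelihood ratios: ln(9.4000) + ln(2.5417) = 3.1735.
Posterior log-odds = 1.8059, so posterior odds = exp(1.8059) = 6.0853. Converting, P(H|E) = 6.0853/7.0853 = 0.859.

Posterior probability ≈ 0.859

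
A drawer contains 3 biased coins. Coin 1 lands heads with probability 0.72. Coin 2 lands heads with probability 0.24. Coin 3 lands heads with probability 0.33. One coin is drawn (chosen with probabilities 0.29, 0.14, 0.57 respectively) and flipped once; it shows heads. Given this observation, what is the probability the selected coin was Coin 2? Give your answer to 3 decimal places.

Tabulate prior·likelihood by source: [1] prior 0.29, lik 0.72, product 0.2088; [2] prior 0.14, lik 0.24, product 0.03360; [3] prior 0.57, lik 0.33, product 0.1881.
Normalizing constant = 0.43050; the posterior for Coin 2 is its product over the sum, 0.03360/0.43050 = 0.078.

Posterior probability ≈ 0.078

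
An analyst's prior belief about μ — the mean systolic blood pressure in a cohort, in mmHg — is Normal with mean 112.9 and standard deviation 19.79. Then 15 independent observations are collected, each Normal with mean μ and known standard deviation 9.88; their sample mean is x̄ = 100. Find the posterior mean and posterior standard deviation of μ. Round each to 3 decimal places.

With known σ, the Normal prior is conjugate. Weight on the data is w = (n/σ²)/(n/σ² + 1/τ₀²) = 0.153666/(0.153666+0.00255334) = 0.98366.
Posterior mean = w·x̄ + (1−w)·μ₀ = 0.98366·100 + 0.016345·112.9 = 100.211. Posterior variance = 1/(0.153666+0.00255334) = 6.40126, so SD = 2.530.

Posterior mean ≈ 100.211; posterior SD ≈ 2.530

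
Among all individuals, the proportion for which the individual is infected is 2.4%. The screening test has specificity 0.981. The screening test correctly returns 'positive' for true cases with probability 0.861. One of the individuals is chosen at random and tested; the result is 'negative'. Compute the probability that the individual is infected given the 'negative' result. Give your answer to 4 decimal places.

P(H | E) ≈ 0.0035

Let H be the event that the individual is infected. P(H) = 0.024, so P(¬H) = 0.976. With E the 'negative' result, P(E|H) = 0.139 and P(E|¬H) = 0.981.
P(E) = 0.139·0.024 + 0.981·0.976 = 0.0033360 + 0.95746 = 0.96079.
By Bayes' theorem, P(H|E) = 0.0033360 / 0.96079 = 0.0035.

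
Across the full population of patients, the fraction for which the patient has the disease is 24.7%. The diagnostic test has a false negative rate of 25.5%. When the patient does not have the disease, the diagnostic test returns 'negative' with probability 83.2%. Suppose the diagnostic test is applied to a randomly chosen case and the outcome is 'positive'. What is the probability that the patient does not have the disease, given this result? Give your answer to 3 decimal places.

Write H for 'the patient has the disease'. Prior odds H:¬H = 0.247/0.753 = 0.32802. For the 'positive' outcome, the likelihood ratio is 0.745/0.168 = 4.4345.
Posterior odds = 0.32802 × 4.4345 = 1.4546, so P(H|E) = 1.4546/(1+1.4546) = 0.593. Then P(¬H|E) = 1 − 0.593 = 0.407.

P(¬H | E) ≈ 0.407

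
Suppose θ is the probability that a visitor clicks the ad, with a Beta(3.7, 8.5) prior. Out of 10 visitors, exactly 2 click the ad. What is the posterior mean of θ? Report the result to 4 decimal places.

Posterior mean ≈ 0.2568

The binomial likelihood is conjugate to the Beta prior: with 2 successes and 8 failures, the posterior is Beta(3.7+2, 8.5+8) = Beta(5.7, 16.5).
E[θ | data] = 5.7/(5.7+16.5) = 0.2568.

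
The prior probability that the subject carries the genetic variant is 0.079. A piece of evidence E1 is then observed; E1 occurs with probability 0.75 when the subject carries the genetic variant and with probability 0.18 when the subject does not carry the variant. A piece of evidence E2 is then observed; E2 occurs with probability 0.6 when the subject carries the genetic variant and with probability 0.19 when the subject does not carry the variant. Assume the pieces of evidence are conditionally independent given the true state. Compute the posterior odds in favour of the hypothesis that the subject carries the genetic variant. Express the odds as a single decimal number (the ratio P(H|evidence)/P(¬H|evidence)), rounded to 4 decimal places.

Prior odds = 0.079/(1−0.079) = 0.085776. In log-odds, ln(0.085776) = -2.4560.
Add log likelihood ratios: ln(4.1667) + ln(3.1579) = 2.5770.
Posterior log-odds = 0.12101, so posterior odds = exp(0.12101) = 1.1286.

Posterior odds ≈ 1.1286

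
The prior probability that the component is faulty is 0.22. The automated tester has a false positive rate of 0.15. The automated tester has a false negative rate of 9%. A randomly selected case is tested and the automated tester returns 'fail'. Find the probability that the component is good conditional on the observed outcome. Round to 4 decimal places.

P(¬H | E) ≈ 0.3689

Write H for 'the component is faulty'. Prior odds H:¬H = 0.22/0.78 = 0.28205. For the 'fail' outcome, the likelihood ratio is 0.91/0.15 = 6.0667.
Posterior odds = 0.28205 × 6.0667 = 1.7111, so P(H|E) = 1.7111/(1+1.7111) = 0.6311. Then P(¬H|E) = 1 − 0.6311 = 0.3689.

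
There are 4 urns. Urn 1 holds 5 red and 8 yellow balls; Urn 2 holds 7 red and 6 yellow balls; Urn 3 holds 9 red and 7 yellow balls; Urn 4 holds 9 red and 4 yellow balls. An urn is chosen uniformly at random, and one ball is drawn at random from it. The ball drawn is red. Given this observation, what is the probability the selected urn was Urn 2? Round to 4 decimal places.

Tabulate prior·likelihood by source: [1] prior 0.25, lik 0.3846, product 0.09615; [2] prior 0.25, lik 0.5385, product 0.1346; [3] prior 0.25, lik 0.5625, product 0.1406; [4] prior 0.25, lik 0.6923, product 0.1731.
Normalizing constant = 0.54447; the posterior for Urn 2 is its product over the sum, 0.1346/0.54447 = 0.2472.

Posterior probability ≈ 0.2472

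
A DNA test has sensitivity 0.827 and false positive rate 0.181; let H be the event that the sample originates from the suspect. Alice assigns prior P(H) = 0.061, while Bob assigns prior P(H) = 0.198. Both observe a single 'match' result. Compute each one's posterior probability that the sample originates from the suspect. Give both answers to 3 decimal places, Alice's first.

Alice: 0.229; Bob: 0.530

The likelihood ratio for a 'match' result is 0.827/0.181 = 4.5691.
Alice: prior odds 0.061/0.939 = 0.064963; posterior odds 0.29682; posterior probability 0.229.
Bob: prior odds 0.198/0.802 = 0.24688; posterior odds 1.1280; posterior probability 0.530.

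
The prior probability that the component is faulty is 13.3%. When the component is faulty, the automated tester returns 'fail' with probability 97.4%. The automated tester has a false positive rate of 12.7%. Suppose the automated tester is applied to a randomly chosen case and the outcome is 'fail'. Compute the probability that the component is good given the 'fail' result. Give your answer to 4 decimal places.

Write H for 'the component is faulty'. Prior odds H:¬H = 0.133/0.867 = 0.15340. For the 'fail' outcome, the likelihood ratio is 0.974/0.127 = 7.6693.
Posterior odds = 0.15340 × 7.6693 = 1.1765, so P(H|E) = 1.1765/(1+1.1765) = 0.5405. Then P(¬H|E) = 1 − 0.5405 = 0.4595.

P(¬H | E) ≈ 0.4595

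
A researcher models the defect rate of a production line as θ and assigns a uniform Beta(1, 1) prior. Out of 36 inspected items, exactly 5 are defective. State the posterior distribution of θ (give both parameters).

The binomial likelihood is conjugate to the Beta prior: with 5 successes and 31 failures, the posterior is Beta(1+5, 1+31) = Beta(6, 32).

Posterior: Beta(6, 32)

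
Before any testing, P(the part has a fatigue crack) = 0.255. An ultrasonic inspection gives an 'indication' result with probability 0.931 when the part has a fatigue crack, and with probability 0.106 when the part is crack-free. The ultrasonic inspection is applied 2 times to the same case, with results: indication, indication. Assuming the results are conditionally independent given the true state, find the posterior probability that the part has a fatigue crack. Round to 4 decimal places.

Posterior P(H) ≈ 0.9635

With H the event that the part has a fatigue crack, the joint likelihood of the observed sequence is P(data|H) = 0.931·0.931 = 0.86676 and P(data|¬H) = 0.106·0.106 = 0.011236.
Bayes: P(H|data) = 0.255·0.86676 / (0.255·0.86676 + 0.745·0.011236) = 0.22102/0.22939 = 0.9635.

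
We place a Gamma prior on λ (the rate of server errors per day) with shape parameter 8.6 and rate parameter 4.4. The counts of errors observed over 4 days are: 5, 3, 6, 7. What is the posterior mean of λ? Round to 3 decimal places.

Posterior mean ≈ 3.524

Total count ∑xᵢ = 21 over n = 4 days.
Gamma is conjugate to the Poisson likelihood: posterior is Gamma(shape = 8.6+21 = 29.6, rate = 4.4+4 = 8.4).
Posterior mean = shape/rate = 29.6/8.4 = 3.524.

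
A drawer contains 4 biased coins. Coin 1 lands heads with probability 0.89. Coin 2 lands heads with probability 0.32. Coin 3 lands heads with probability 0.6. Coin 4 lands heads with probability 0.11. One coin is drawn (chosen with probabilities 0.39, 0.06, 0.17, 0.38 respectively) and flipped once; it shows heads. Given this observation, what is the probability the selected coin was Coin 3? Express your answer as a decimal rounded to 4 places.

P(heads|C1) = 0.89; P(heads|C2) = 0.32; P(heads|C3) = 0.6; P(heads|C4) = 0.11.
Prior × likelihood for each source: 0.39·0.89=0.3471, 0.06·0.32=0.01920, 0.17·0.6=0.1020, 0.38·0.11=0.04180. Summing gives P(heads) = 0.51010.
P(Coin 3 | heads) = 0.1020 / 0.51010 = 0.2000.

Posterior probability ≈ 0.2000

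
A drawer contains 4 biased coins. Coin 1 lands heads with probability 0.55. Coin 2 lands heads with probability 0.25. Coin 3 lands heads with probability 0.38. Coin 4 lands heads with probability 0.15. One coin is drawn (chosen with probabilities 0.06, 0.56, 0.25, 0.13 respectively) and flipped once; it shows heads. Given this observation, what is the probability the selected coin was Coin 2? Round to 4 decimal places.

Tabulate prior·likelihood by source: [1] prior 0.06, lik 0.55, product 0.03300; [2] prior 0.56, lik 0.25, product 0.1400; [3] prior 0.25, lik 0.38, product 0.09500; [4] prior 0.13, lik 0.15, product 0.01950.
Normalizing constant = 0.28750; the posterior for Coin 2 is its product over the sum, 0.1400/0.28750 = 0.4870.

Posterior probability ≈ 0.4870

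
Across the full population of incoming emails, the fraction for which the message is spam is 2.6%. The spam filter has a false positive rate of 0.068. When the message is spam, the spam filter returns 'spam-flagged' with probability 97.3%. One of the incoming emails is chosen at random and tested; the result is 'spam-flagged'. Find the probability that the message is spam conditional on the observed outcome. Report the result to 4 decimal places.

P(H | E) ≈ 0.2764

Write H for 'the message is spam'. Prior odds H:¬H = 0.026/0.974 = 0.026694. For the 'spam-flagged' outcome, the likelihood ratio is 0.973/0.068 = 14.309.
Posterior odds = 0.026694 × 14.309 = 0.38196, so P(H|E) = 0.38196/(1+0.38196) = 0.2764.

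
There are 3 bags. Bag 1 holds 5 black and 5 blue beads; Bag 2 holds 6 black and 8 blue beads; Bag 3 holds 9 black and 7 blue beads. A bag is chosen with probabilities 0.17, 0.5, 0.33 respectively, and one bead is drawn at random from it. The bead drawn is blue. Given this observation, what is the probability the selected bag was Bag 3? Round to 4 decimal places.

Posterior probability ≈ 0.2803

P(blue|Bag 1) = 0.5; P(blue|Bag 2) = 0.5714; P(blue|Bag 3) = 0.4375.
Prior × likelihood for each source: 0.17·0.5=0.08500, 0.5·0.5714=0.2857, 0.33·0.4375=0.1444. Summing gives P(blue) = 0.51509.
P(Bag 3 | blue) = 0.1444 / 0.51509 = 0.2803.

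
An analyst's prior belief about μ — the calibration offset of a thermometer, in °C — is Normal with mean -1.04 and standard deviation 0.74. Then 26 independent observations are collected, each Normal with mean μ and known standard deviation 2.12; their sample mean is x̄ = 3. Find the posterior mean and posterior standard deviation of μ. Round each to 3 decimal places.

Posterior mean ≈ 2.031; posterior SD ≈ 0.362

With known σ, the Normal prior is conjugate. Weight on the data is w = (n/σ²)/(n/σ² + 1/τ₀²) = 5.78498/(5.78498+1.82615) = 0.76007.
Posterior mean = w·x̄ + (1−w)·μ₀ = 0.76007·3 + 0.23993·-1.04 = 2.031. Posterior variance = 1/(5.78498+1.82615) = 0.131387, so SD = 0.362.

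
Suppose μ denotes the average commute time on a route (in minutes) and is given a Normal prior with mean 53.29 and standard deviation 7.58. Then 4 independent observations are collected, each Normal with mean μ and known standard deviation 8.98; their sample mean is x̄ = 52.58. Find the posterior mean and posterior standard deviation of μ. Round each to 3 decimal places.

With known σ, the Normal prior is conjugate. Weight on the data is w = (n/σ²)/(n/σ² + 1/τ₀²) = 0.0496029/(0.0496029+0.0174045) = 0.74026.
Posterior mean = w·x̄ + (1−w)·μ₀ = 0.74026·52.58 + 0.25974·53.29 = 52.764. Posterior variance = 1/(0.0496029+0.0174045) = 14.9237, so SD = 3.863.

Posterior mean ≈ 52.764; posterior SD ≈ 3.863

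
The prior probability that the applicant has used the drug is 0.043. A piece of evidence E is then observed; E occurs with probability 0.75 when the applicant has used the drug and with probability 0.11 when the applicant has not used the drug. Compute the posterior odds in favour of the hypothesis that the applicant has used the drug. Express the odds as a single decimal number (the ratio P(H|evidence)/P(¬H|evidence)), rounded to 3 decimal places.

Posterior odds ≈ 0.306

Prior odds = 0.043/(1−0.043) = 0.044932.
Likelihood ratio for E = 0.75/0.11 = 6.8182.
Posterior odds = prior odds × LR = 0.30636.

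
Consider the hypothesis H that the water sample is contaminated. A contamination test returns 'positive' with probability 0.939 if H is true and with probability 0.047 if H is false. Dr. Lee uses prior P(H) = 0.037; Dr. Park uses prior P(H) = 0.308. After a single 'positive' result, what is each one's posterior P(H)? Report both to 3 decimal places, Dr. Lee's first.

P('+'|H) = 0.939, P('+'|¬H) = 0.047.
Dr. Lee: numerator 0.939·0.037 = 0.034743; evidence = 0.034743+0.047·0.963 = 0.080004; posterior = 0.434.
Dr. Park: numerator 0.939·0.308 = 0.28921; evidence = 0.28921+0.047·0.692 = 0.32174; posterior = 0.899.

Dr. Lee: 0.434; Dr. Park: 0.899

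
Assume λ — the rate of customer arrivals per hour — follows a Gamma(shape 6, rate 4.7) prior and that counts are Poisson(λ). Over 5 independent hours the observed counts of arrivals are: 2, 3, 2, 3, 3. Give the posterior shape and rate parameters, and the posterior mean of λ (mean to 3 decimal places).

Posterior: Gamma(shape=19, rate=9.7); mean ≈ 1.959

The Poisson likelihood adds the total count to the shape and the number of exposure periods to the rate. Here ∑xᵢ = 13 and n = 5, so shape 6→19 and rate 4.7→9.7.
Posterior mean = shape/rate = 19/9.7 = 1.959.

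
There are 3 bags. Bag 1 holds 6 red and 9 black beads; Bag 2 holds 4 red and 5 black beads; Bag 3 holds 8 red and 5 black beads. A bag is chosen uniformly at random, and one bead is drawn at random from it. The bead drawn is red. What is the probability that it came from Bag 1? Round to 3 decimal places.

Posterior probability ≈ 0.274

P(red|Bag 1) = 0.4; P(red|Bag 2) = 0.4444; P(red|Bag 3) = 0.6154.
Prior × likelihood for each source: 0.333333·0.4=0.1333, 0.333333·0.4444=0.1481, 0.333333·0.6154=0.2051. Summing gives P(red) = 0.48661.
P(Bag 1 | red) = 0.1333 / 0.48661 = 0.274.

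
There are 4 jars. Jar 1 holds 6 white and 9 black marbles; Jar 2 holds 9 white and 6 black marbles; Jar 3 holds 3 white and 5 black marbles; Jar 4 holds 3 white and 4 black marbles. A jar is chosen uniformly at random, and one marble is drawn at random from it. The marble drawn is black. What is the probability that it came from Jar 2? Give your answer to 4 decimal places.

Tabulate prior·likelihood by source: [1] prior 0.25, lik 0.6, product 0.1500; [2] prior 0.25, lik 0.4, product 0.1000; [3] prior 0.25, lik 0.625, product 0.1562; [4] prior 0.25, lik 0.5714, product 0.1429.
Normalizing constant = 0.54911; the posterior for Jar 2 is its product over the sum, 0.1000/0.54911 = 0.1821.

Posterior probability ≈ 0.1821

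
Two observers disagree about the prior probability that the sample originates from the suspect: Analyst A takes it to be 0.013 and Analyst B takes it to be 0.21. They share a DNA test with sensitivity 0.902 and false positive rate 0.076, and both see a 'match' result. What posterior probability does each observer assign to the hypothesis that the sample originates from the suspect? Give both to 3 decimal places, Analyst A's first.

Analyst A: 0.135; Analyst B: 0.759

The likelihood ratio for a 'match' result is 0.902/0.076 = 11.868.
Analyst A: prior odds 0.013/0.987 = 0.013171; posterior odds 0.15632; posterior probability 0.135.
Analyst B: prior odds 0.21/0.79 = 0.26582; posterior odds 3.1549; posterior probability 0.759.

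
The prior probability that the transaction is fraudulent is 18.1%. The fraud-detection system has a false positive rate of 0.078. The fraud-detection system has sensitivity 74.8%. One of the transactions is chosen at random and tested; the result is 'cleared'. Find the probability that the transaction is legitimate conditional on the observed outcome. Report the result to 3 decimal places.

Let H be the event that the transaction is fraudulent. P(H) = 0.181, so P(¬H) = 0.819. With E the 'cleared' result, P(E|H) = 0.252 and P(E|¬H) = 0.922.
P(E) = 0.252·0.181 + 0.922·0.819 = 0.045612 + 0.75512 = 0.80073.
By Bayes' theorem, P(H|E) = 0.045612 / 0.80073 = 0.057. Hence P(¬H|E) = 1 − 0.057 = 0.943.

P(¬H | E) ≈ 0.943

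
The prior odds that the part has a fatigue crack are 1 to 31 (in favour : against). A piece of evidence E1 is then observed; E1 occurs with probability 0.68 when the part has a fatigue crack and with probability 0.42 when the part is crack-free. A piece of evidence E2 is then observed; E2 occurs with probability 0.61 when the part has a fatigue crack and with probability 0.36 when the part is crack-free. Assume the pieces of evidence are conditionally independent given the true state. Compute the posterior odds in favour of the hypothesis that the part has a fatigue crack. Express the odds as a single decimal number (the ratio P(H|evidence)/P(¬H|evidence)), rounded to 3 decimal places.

Posterior odds ≈ 0.088

Prior odds = 1/31 = 0.032258.
Likelihood ratio for E1 = 0.68/0.42 = 1.6190.
Likelihood ratio for E2 = 0.61/0.36 = 1.6944.
Posterior odds = prior odds × LR₁ × LR₂ = 0.088496.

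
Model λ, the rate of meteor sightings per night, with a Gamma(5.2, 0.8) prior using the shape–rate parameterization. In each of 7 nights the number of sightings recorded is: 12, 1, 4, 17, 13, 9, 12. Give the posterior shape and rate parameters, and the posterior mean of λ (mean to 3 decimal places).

Posterior: Gamma(shape=73.2, rate=7.8); mean ≈ 9.385

Total count ∑xᵢ = 68 over n = 7 nights.
Gamma is conjugate to the Poisson likelihood: posterior is Gamma(shape = 5.2+68 = 73.2, rate = 0.8+7 = 7.8).
Posterior mean = shape/rate = 73.2/7.8 = 9.385.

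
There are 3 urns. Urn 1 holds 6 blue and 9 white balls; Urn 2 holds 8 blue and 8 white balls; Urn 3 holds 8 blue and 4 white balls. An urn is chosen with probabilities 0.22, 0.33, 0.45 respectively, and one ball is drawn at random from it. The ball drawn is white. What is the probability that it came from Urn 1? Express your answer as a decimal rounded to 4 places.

P(white|Urn 1) = 0.6; P(white|Urn 2) = 0.5; P(white|Urn 3) = 0.3333.
Prior × likelihood for each source: 0.22·0.6=0.1320, 0.33·0.5=0.1650, 0.45·0.3333=0.1500. Summing gives P(white) = 0.44700.
P(Urn 1 | white) = 0.1320 / 0.44700 = 0.2953.

Posterior probability ≈ 0.2953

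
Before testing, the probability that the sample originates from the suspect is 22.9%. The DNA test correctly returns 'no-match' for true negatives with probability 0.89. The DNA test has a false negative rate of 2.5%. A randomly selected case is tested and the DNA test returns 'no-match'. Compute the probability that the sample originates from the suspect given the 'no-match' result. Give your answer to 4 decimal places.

Let H be the event that the sample originates from the suspect. P(H) = 0.229, so P(¬H) = 0.771. With E the 'no-match' result, P(E|H) = 0.025 and P(E|¬H) = 0.89.
P(E) = 0.025·0.229 + 0.89·0.771 = 0.0057250 + 0.68619 = 0.69192.
By Bayes' theorem, P(H|E) = 0.0057250 / 0.69192 = 0.0083.

P(H | E) ≈ 0.0083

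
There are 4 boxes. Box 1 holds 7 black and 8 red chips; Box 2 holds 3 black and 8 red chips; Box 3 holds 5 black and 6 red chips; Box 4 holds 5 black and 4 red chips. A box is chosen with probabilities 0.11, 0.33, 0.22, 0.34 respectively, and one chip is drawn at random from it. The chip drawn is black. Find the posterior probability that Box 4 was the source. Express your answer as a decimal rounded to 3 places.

Tabulate prior·likelihood by source: [1] prior 0.11, lik 0.4667, product 0.05133; [2] prior 0.33, lik 0.2727, product 0.09000; [3] prior 0.22, lik 0.4545, product 0.1000; [4] prior 0.34, lik 0.5556, product 0.1889.
Normalizing constant = 0.43022; the posterior for Box 4 is its product over the sum, 0.1889/0.43022 = 0.439.

Posterior probability ≈ 0.439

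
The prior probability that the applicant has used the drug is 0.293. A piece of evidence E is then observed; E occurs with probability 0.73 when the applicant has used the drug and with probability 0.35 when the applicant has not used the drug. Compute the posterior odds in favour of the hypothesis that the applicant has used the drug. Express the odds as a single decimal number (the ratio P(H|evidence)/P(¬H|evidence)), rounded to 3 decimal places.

Posterior odds ≈ 0.864

Prior odds = 0.293/(1−0.293) = 0.41443.
Likelihood ratio for E = 0.73/0.35 = 2.0857.
Posterior odds = prior odds × LR = 0.86438.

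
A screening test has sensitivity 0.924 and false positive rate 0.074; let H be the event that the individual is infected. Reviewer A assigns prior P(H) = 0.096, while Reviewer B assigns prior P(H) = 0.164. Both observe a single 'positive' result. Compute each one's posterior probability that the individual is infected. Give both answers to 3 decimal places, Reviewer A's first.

P('+'|H) = 0.924, P('+'|¬H) = 0.074.
Reviewer A: numerator 0.924·0.096 = 0.088704; evidence = 0.088704+0.074·0.904 = 0.15560; posterior = 0.570.
Reviewer B: numerator 0.924·0.164 = 0.15154; evidence = 0.15154+0.074·0.836 = 0.21340; posterior = 0.710.

Reviewer A: 0.570; Reviewer B: 0.710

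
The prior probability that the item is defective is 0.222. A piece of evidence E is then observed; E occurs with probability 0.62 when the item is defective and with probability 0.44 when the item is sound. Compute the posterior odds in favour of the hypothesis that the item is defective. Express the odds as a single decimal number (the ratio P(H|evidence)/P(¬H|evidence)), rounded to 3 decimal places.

Posterior odds ≈ 0.402

Prior odds = 0.222/(1−0.222) = 0.28535. In log-odds, ln(0.28535) = -1.2540.
Add log likelihood ratio: ln(1.4091) = 0.34294.
Posterior log-odds = -0.91110, so posterior odds = exp(-0.91110) = 0.40208.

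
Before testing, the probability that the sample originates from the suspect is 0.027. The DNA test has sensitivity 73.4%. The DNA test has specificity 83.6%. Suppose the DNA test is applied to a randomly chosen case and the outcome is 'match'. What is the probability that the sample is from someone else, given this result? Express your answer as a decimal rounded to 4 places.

P(¬H | E) ≈ 0.8895

Let H be the event that the sample originates from the suspect. P(H) = 0.027, so P(¬H) = 0.973. With E the 'match' result, P(E|H) = 0.734 and P(E|¬H) = 0.164.
P(E) = 0.734·0.027 + 0.164·0.973 = 0.019818 + 0.15957 = 0.17939.
By Bayes' theorem, P(H|E) = 0.019818 / 0.17939 = 0.1105. Hence P(¬H|E) = 1 − 0.1105 = 0.8895.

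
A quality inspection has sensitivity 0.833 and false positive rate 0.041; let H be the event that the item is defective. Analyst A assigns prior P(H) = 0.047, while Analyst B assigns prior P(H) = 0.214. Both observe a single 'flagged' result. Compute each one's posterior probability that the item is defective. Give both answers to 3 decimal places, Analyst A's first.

The likelihood ratio for a 'flagged' result is 0.833/0.041 = 20.317.
Analyst A: prior odds 0.047/0.953 = 0.049318; posterior odds 1.0020; posterior probability 0.500.
Analyst B: prior odds 0.214/0.786 = 0.27226; posterior odds 5.5316; posterior probability 0.847.

Analyst A: 0.500; Analyst B: 0.847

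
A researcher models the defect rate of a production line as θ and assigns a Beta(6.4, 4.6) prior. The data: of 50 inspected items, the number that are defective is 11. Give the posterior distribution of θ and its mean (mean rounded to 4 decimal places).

Posterior: Beta(17.4, 43.6); mean ≈ 0.2852

Observing 11 successes and 39 failures updates Beta(6.4, 4.6) by adding the success and failure counts to the two shape parameters: α = 6.4+11 = 17.4, β = 4.6+39 = 43.6.
Posterior mean = α/(α+β) = 17.4/61 = 0.2852.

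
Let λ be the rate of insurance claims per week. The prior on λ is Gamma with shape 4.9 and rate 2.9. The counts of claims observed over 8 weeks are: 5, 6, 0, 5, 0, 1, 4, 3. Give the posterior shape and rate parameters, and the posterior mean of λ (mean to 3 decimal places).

Posterior: Gamma(shape=28.9, rate=10.9); mean ≈ 2.651

Total count ∑xᵢ = 24 over n = 8 weeks.
Gamma is conjugate to the Poisson likelihood: posterior is Gamma(shape = 4.9+24 = 28.9, rate = 2.9+8 = 10.9).
E[λ | data] = 28.9/10.9 = 2.651.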